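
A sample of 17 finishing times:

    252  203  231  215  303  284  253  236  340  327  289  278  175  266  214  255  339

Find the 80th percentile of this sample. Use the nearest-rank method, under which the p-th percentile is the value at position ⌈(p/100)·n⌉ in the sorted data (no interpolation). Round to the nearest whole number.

Sorted: 175, 203, 214, 215, 231, 236, 252, 253, 255, 266, 278, 284, 289, 303, 327, 339, 340.
n = 17.
Position = ⌈80/100 · 17⌉ = ⌈13.6⌉ = 14.
The value at rank 14 is 303.

303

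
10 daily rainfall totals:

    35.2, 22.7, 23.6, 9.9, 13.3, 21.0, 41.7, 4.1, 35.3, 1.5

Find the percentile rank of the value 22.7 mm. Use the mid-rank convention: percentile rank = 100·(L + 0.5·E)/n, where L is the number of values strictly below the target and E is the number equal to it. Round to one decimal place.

Sorted: 1.5, 4.1, 9.9, 13.3, 21.0, 22.7, 23.6, 35.2, 35.3, 41.7.
Count below 22.7: L = 5; count equal: E = 1; n = 10.
Percentile rank = 100·(5 + 0.5·1)/10 = 100·5.5/10 = 55.

55.0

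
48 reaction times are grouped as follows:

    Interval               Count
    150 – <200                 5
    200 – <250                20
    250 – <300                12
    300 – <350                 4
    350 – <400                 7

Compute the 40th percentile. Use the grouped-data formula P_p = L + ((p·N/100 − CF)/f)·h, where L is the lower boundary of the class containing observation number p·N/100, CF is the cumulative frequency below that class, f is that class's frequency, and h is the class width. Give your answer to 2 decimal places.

N = 48; target position k = 40/100 · 48 = 19.2.
Cumulative frequencies: 5, 25, 37, 41, 48.
Observation 19.2 falls in the class 200 – <250.
L = 200, CF = 5, f = 20, h = 50.
P40 = 200 + ((19.2 − 5)/20)·50 = 200 + 35.5 = 235.5.

235.50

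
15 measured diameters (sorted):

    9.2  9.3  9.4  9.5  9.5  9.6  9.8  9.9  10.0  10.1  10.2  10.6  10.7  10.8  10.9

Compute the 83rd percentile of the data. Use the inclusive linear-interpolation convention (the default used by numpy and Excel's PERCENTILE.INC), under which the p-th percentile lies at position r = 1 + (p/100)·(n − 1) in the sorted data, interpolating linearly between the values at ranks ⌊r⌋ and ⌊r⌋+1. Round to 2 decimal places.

n = 15.
r = 1 + (83/100)·(15 − 1) = 1 + 11.62 = 12.62.
Rank 12 is 10.6 and rank 13 is 10.7.
Interpolate: 10.6 + 0.62·(10.7 − 10.6) = 10.6 + 0.62·0.1 = 10.662.

10.66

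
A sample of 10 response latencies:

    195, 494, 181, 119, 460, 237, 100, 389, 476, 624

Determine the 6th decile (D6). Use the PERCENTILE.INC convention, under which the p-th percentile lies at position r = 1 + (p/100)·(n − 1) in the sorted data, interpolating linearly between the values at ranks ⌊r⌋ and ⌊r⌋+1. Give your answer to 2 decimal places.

417.40

Sorted: 100, 119, 181, 195, 237, 389, 460, 476, 494, 624.
n = 10.
r = 1 + (60/100)·(10 − 1) = 1 + 5.4 = 6.4.
Rank 6 is 389 and rank 7 is 460.
Interpolate: 389 + 0.4·(460 − 389) = 389 + 0.4·71 = 417.4.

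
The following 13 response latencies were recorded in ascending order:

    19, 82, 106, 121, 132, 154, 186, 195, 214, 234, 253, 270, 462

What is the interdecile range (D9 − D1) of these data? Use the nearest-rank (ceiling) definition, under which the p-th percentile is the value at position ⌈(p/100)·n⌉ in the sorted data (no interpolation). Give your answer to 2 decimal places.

n = 13.
P10: rank ⌈10/100·13⌉ = 2 → 82.
P90: rank ⌈90/100·13⌉ = 12 → 270.
Difference: 270 − 82 = 188.

188.00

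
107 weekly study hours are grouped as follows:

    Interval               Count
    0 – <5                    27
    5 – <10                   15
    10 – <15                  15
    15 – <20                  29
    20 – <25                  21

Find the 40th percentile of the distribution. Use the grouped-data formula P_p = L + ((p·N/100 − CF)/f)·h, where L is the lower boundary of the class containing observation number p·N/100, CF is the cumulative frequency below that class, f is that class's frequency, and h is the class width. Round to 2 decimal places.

10.27

N = 107; target position k = 40/100 · 107 = 42.8.
Cumulative frequencies: 27, 42, 57, 86, 107.
Observation 42.8 falls in the class 10 – <15.
L = 10, CF = 42, f = 15, h = 5.
P40 = 10 + ((42.8 − 42)/15)·5 = 10 + 0.266667 = 10.2667.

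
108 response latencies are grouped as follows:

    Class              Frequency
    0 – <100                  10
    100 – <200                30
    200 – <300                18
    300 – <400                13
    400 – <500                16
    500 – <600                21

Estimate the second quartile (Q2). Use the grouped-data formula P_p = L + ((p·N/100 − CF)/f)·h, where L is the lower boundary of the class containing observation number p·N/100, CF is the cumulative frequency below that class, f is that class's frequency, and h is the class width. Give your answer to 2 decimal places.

277.78

N = 108; target position k = 50/100 · 108 = 54.
Cumulative frequencies: 10, 40, 58, 71, 87, 108.
Observation 54 falls in the class 200 – <300.
L = 200, CF = 40, f = 18, h = 100.
P50 = 200 + ((54 − 40)/18)·100 = 200 + 77.7778 = 277.778.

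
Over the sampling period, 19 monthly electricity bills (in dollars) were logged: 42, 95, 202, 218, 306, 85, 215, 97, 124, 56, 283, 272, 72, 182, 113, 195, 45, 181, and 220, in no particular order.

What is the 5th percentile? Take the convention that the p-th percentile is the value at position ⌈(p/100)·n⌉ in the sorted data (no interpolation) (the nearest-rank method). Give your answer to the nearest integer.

42

Sorted: 42, 45, 56, 72, 85, 95, 97, 113, 124, 181, 182, 195, 202, 215, 218, 220, 272, 283, 306.
n = 19.
Position = ⌈5/100 · 19⌉ = ⌈0.95⌉ = 1.
The value at rank 1 is 42.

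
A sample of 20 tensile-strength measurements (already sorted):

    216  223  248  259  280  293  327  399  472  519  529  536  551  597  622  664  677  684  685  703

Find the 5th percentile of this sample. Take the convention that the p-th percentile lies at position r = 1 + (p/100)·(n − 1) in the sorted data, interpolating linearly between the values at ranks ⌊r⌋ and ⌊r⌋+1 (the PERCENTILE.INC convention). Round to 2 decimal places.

222.65

n = 20.
r = 1 + (5/100)·(20 − 1) = 1 + 0.95 = 1.95.
Rank 1 is 216 and rank 2 is 223.
Interpolate: 216 + 0.95·(223 − 216) = 216 + 0.95·7 = 222.65.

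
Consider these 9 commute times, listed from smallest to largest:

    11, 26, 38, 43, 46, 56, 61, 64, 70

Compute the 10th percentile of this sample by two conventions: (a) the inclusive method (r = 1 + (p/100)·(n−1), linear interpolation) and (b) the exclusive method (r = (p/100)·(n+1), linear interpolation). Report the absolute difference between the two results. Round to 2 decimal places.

n = 9.
(a) r = 1.8; between ranks 1 (11) and 2 (26): 23.
(b) r = 1 → value at rank 1 = 11.
|23 − 11| = 12.

12.00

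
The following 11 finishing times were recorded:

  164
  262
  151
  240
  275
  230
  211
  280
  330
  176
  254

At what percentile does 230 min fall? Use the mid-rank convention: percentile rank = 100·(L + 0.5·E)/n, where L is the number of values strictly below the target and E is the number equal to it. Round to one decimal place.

Sorted: 151, 164, 176, 211, 230, 240, 254, 262, 275, 280, 330.
Count below 230: L = 4; count equal: E = 1; n = 11.
Percentile rank = 100·(4 + 0.5·1)/11 = 100·4.5/11 = 40.91.

40.9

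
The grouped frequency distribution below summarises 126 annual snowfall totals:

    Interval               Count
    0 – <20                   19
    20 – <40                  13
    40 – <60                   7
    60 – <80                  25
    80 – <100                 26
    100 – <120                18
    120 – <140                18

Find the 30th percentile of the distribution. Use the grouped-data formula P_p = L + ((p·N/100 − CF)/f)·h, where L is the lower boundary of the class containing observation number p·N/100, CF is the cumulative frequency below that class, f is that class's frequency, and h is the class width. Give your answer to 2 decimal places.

56.57

N = 126; target position k = 30/100 · 126 = 37.8.
Cumulative frequencies: 19, 32, 39, 64, 90, 108, 126.
Observation 37.8 falls in the class 40 – <60.
L = 40, CF = 32, f = 7, h = 20.
P30 = 40 + ((37.8 − 32)/7)·20 = 40 + 16.5714 = 56.5714.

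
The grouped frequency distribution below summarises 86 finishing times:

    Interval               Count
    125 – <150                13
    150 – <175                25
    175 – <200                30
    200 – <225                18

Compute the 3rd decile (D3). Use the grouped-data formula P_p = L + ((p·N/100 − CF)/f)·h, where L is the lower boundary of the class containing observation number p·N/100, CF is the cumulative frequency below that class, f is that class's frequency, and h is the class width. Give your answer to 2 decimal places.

162.80

N = 86; target position k = 30/100 · 86 = 25.8.
Cumulative frequencies: 13, 38, 68, 86.
Observation 25.8 falls in the class 150 – <175.
L = 150, CF = 13, f = 25, h = 25.
P30 = 150 + ((25.8 − 13)/25)·25 = 150 + 12.8 = 162.8.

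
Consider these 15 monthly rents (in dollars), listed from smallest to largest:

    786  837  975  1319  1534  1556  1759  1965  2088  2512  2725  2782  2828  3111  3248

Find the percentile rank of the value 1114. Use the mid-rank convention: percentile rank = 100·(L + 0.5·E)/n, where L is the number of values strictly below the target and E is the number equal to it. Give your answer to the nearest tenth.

Count below 1114: L = 3; count equal: E = 0; n = 15.
Percentile rank = 100·(3 + 0.5·0)/15 = 100·3/15 = 20.

20.0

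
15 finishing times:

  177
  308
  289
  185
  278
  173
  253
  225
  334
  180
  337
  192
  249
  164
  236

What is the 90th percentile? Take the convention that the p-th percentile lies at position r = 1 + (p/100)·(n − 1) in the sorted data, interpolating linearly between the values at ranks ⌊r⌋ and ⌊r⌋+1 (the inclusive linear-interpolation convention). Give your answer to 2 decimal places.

323.60

Sorted: 164, 173, 177, 180, 185, 192, 225, 236, 249, 253, 278, 289, 308, 334, 337.
n = 15.
r = 1 + (90/100)·(15 − 1) = 1 + 12.6 = 13.6.
Rank 13 is 308 and rank 14 is 334.
Interpolate: 308 + 0.6·(334 − 308) = 308 + 0.6·26 = 323.6.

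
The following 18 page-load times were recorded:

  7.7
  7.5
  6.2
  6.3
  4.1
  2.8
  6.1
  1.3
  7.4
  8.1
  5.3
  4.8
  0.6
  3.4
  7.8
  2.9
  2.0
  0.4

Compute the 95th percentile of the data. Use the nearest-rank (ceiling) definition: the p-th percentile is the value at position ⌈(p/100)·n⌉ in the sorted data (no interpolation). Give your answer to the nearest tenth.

8.1

Sorted: 0.4, 0.6, 1.3, 2.0, 2.8, 2.9, 3.4, 4.1, 4.8, 5.3, 6.1, 6.2, 6.3, 7.4, 7.5, 7.7, 7.8, 8.1.
n = 18.
Position = ⌈95/100 · 18⌉ = ⌈17.1⌉ = 18.
The value at rank 18 is 8.1.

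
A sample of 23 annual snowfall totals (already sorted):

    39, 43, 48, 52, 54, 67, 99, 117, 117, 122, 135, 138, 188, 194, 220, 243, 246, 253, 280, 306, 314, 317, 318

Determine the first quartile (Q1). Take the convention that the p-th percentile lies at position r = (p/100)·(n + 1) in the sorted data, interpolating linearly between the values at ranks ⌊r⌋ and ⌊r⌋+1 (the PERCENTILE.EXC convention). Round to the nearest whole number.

67

n = 23.
r = (25/100)·(23 + 1) = 6.
r is an integer, so P25 is the value at rank 6: 67.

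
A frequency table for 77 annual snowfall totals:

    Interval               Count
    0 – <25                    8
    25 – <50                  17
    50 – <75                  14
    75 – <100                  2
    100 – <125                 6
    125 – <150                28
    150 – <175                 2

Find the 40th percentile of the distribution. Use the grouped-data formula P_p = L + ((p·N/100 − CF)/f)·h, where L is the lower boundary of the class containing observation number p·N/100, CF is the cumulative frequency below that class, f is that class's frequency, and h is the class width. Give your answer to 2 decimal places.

N = 77; target position k = 40/100 · 77 = 30.8.
Cumulative frequencies: 8, 25, 39, 41, 47, 75, 77.
Observation 30.8 falls in the class 50 – <75.
L = 50, CF = 25, f = 14, h = 25.
P40 = 50 + ((30.8 − 25)/14)·25 = 50 + 10.3571 = 60.3571.

60.36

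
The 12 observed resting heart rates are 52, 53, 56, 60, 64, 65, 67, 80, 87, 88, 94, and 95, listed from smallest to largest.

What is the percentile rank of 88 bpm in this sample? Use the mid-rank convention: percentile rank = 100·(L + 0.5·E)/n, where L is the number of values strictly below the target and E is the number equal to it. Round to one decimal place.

Count below 88: L = 9; count equal: E = 1; n = 12.
Percentile rank = 100·(9 + 0.5·1)/12 = 100·9.5/12 = 79.17.

79.2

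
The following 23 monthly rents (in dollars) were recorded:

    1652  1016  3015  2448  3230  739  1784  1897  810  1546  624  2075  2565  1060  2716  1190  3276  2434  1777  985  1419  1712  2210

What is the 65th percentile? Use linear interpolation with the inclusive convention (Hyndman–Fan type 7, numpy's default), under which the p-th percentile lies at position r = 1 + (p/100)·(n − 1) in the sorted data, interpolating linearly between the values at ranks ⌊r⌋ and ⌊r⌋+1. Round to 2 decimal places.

Sorted: 624, 739, 810, 985, 1016, 1060, 1190, 1419, 1546, 1652, 1712, 1777, 1784, 1897, 2075, 2210, 2434, 2448, 2565, 2716, 3015, 3230, 3276.
n = 23.
r = 1 + (65/100)·(23 − 1) = 1 + 14.3 = 15.3.
Rank 15 is 2075 and rank 16 is 2210.
Interpolate: 2075 + 0.3·(2210 − 2075) = 2075 + 0.3·135 = 2115.5.

2115.50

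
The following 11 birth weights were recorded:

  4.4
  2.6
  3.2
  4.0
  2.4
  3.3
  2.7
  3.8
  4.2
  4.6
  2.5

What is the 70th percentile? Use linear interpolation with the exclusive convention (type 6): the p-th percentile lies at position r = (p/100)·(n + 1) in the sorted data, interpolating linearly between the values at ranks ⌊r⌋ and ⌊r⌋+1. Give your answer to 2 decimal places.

Sorted: 2.4, 2.5, 2.6, 2.7, 3.2, 3.3, 3.8, 4.0, 4.2, 4.4, 4.6.
n = 11.
r = (70/100)·(11 + 1) = 8.4.
Rank 8 is 4.0 and rank 9 is 4.2.
Interpolate: 4.0 + 0.4·(4.2 − 4.0) = 4.0 + 0.4·0.2 = 4.08.

4.08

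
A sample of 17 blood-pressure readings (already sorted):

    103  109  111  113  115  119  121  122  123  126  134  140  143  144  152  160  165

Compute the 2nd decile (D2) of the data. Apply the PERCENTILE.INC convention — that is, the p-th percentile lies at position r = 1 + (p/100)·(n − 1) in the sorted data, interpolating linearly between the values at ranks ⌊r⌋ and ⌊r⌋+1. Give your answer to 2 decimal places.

n = 17.
r = 1 + (20/100)·(17 − 1) = 1 + 3.2 = 4.2.
Rank 4 is 113 and rank 5 is 115.
Interpolate: 113 + 0.2·(115 − 113) = 113 + 0.2·2 = 113.4.

113.40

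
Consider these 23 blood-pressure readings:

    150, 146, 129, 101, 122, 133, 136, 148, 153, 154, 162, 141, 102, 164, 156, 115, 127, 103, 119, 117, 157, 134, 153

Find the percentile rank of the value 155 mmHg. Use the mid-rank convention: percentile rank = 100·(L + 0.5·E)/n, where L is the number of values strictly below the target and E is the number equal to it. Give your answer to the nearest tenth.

Sorted: 101, 102, 103, 115, 117, 119, 122, 127, 129, 133, 134, 136, 141, 146, 148, 150, 153, 153, 154, 156, 157, 162, 164.
Count below 155: L = 19; count equal: E = 0; n = 23.
Percentile rank = 100·(19 + 0.5·0)/23 = 100·19/23 = 82.61.

82.6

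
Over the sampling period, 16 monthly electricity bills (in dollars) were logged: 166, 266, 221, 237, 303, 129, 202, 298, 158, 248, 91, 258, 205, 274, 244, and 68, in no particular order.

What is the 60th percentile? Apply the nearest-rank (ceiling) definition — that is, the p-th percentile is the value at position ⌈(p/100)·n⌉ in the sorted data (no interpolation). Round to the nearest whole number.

Sorted: 68, 91, 129, 158, 166, 202, 205, 221, 237, 244, 248, 258, 266, 274, 298, 303.
n = 16.
Position = ⌈60/100 · 16⌉ = ⌈9.6⌉ = 10.
The value at rank 10 is 244.

244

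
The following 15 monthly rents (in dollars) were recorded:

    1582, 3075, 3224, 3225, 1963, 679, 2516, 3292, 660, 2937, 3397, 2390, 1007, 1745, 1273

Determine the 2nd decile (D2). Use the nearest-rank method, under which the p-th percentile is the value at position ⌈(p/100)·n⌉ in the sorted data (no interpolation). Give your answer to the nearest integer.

Sorted: 660, 679, 1007, 1273, 1582, 1745, 1963, 2390, 2516, 2937, 3075, 3224, 3225, 3292, 3397.
n = 15.
Position = ⌈20/100 · 15⌉ = ⌈3⌉ = 3.
The value at rank 3 is 1007.

1007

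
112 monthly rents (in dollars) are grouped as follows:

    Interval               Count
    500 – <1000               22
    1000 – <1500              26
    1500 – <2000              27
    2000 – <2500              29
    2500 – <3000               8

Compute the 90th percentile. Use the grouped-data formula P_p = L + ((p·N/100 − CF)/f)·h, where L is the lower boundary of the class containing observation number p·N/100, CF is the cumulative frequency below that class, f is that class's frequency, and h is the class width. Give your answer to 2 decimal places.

N = 112; target position k = 90/100 · 112 = 100.8.
Cumulative frequencies: 22, 48, 75, 104, 112.
Observation 100.8 falls in the class 2000 – <2500.
L = 2000, CF = 75, f = 29, h = 500.
P90 = 2000 + ((100.8 − 75)/29)·500 = 2000 + 444.828 = 2444.83.

2444.83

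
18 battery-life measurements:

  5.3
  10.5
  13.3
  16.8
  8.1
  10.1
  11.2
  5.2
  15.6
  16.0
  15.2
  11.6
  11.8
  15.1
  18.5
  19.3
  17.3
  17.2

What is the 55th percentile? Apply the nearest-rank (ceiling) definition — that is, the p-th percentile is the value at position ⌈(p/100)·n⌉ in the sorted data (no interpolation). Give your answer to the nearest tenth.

Sorted: 5.2, 5.3, 8.1, 10.1, 10.5, 11.2, 11.6, 11.8, 13.3, 15.1, 15.2, 15.6, 16.0, 16.8, 17.2, 17.3, 18.5, 19.3.
n = 18.
Position = ⌈55/100 · 18⌉ = ⌈9.9⌉ = 10.
The value at rank 10 is 15.1.

15.1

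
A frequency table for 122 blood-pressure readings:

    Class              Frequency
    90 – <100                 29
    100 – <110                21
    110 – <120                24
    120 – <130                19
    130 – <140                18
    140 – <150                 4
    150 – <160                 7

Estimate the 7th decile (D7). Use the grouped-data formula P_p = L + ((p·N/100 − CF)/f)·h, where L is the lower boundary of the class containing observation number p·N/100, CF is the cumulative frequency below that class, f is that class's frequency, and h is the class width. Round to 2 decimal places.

N = 122; target position k = 70/100 · 122 = 85.4.
Cumulative frequencies: 29, 50, 74, 93, 111, 115, 122.
Observation 85.4 falls in the class 120 – <130.
L = 120, CF = 74, f = 19, h = 10.
P70 = 120 + ((85.4 − 74)/19)·10 = 120 + 6 = 126.

126.00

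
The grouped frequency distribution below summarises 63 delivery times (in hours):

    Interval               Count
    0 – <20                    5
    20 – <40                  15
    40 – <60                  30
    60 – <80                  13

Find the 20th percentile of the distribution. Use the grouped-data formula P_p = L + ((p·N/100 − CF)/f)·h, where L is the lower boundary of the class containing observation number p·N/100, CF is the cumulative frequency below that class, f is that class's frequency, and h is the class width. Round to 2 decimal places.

30.13

N = 63; target position k = 20/100 · 63 = 12.6.
Cumulative frequencies: 5, 20, 50, 63.
Observation 12.6 falls in the class 20 – <40.
L = 20, CF = 5, f = 15, h = 20.
P20 = 20 + ((12.6 − 5)/15)·20 = 20 + 10.1333 = 30.1333.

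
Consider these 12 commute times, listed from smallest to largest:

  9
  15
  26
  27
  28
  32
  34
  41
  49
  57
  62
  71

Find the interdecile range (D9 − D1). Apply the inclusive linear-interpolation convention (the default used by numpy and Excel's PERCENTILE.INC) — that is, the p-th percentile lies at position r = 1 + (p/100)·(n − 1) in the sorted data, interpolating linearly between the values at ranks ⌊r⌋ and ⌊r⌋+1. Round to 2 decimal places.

45.40

n = 12.
P10: r = 2.1; ranks 2–3 are 15, 26; interpolating gives 16.1.
P90: r = 10.9; ranks 10–11 are 57, 62; interpolating gives 61.5.
Difference: 61.5 − 16.1 = 45.4.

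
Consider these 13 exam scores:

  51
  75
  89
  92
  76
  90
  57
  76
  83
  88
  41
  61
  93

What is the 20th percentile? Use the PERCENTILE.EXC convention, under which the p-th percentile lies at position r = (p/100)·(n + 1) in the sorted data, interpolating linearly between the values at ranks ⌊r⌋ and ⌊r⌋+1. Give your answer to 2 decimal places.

55.80

Sorted: 41, 51, 57, 61, 75, 76, 76, 83, 88, 89, 90, 92, 93.
n = 13.
r = (20/100)·(13 + 1) = 2.8.
Rank 2 is 51 and rank 3 is 57.
Interpolate: 51 + 0.8·(57 − 51) = 51 + 0.8·6 = 55.8.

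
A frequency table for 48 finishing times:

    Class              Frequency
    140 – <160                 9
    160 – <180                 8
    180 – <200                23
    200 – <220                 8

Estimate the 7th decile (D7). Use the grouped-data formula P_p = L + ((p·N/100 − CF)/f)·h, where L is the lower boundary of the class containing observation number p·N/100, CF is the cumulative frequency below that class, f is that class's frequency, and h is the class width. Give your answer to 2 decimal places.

194.43

N = 48; target position k = 70/100 · 48 = 33.6.
Cumulative frequencies: 9, 17, 40, 48.
Observation 33.6 falls in the class 180 – <200.
L = 180, CF = 17, f = 23, h = 20.
P70 = 180 + ((33.6 − 17)/23)·20 = 180 + 14.4348 = 194.435.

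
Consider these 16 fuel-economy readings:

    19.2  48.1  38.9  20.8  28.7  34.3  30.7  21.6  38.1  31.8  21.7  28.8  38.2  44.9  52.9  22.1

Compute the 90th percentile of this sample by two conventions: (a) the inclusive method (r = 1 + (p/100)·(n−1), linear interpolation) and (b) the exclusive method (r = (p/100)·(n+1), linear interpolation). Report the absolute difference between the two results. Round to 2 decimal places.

Sorted: 19.2, 20.8, 21.6, 21.7, 22.1, 28.7, 28.8, 30.7, 31.8, 34.3, 38.1, 38.2, 38.9, 44.9, 48.1, 52.9.
n = 16.
(a) r = 14.5; between ranks 14 (44.9) and 15 (48.1): 46.5.
(b) r = 15.3; between ranks 15 (48.1) and 16 (52.9): 49.54.
|46.5 − 49.54| = 3.04.

3.04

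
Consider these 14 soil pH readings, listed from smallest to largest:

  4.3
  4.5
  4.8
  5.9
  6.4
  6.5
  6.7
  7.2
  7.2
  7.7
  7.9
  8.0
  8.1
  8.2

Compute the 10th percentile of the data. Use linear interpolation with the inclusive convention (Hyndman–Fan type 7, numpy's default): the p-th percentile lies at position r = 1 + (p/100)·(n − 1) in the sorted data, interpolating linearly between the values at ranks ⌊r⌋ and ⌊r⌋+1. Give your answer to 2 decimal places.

4.59

n = 14.
r = 1 + (10/100)·(14 − 1) = 1 + 1.3 = 2.3.
Rank 2 is 4.5 and rank 3 is 4.8.
Interpolate: 4.5 + 0.3·(4.8 − 4.5) = 4.5 + 0.3·0.3 = 4.59.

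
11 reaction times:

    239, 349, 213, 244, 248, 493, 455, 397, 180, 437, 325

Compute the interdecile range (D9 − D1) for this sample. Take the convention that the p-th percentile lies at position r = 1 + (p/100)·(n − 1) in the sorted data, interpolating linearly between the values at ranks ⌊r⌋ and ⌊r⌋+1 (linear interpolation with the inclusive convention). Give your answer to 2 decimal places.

242.00

Sorted: 180, 213, 239, 244, 248, 325, 349, 397, 437, 455, 493.
n = 11.
P10: r = 2 (integer) → 213.
P90: r = 10 (integer) → 455.
Difference: 455 − 213 = 242.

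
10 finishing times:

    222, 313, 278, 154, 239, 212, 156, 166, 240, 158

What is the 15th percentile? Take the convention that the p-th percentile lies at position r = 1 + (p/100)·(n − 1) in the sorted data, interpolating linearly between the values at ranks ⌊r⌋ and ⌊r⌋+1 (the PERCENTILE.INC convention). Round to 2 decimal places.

156.70

Sorted: 154, 156, 158, 166, 212, 222, 239, 240, 278, 313.
n = 10.
r = 1 + (15/100)·(10 − 1) = 1 + 1.35 = 2.35.
Rank 2 is 156 and rank 3 is 158.
Interpolate: 156 + 0.35·(158 − 156) = 156 + 0.35·2 = 156.7.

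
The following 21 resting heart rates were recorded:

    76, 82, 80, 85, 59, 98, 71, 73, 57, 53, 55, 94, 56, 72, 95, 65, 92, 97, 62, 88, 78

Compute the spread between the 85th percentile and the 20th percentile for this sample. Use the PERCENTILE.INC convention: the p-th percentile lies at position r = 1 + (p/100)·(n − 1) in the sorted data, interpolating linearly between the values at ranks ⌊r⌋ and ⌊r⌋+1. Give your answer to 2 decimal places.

Sorted: 53, 55, 56, 57, 59, 62, 65, 71, 72, 73, 76, 78, 80, 82, 85, 88, 92, 94, 95, 97, 98.
n = 21.
P20: r = 5 (integer) → 59.
P85: r = 18 (integer) → 94.
Difference: 94 − 59 = 35.

35.00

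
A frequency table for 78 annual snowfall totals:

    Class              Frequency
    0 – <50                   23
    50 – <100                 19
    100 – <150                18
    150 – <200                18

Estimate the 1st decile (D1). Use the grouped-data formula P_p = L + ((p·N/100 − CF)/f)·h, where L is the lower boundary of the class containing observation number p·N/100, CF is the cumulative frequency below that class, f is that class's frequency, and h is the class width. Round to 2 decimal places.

N = 78; target position k = 10/100 · 78 = 7.8.
Cumulative frequencies: 23, 42, 60, 78.
Observation 7.8 falls in the class 0 – <50.
L = 0, CF = 0, f = 23, h = 50.
P10 = 0 + ((7.8 − 0)/23)·50 = 0 + 16.9565 = 16.9565.

16.96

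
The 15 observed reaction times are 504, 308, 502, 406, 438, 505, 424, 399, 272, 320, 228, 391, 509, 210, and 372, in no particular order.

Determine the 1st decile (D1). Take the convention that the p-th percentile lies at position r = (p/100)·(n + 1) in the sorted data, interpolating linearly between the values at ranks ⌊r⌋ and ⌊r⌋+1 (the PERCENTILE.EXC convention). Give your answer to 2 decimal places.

220.80

Sorted: 210, 228, 272, 308, 320, 372, 391, 399, 406, 424, 438, 502, 504, 505, 509.
n = 15.
r = (10/100)·(15 + 1) = 1.6.
Rank 1 is 210 and rank 2 is 228.
Interpolate: 210 + 0.6·(228 − 210) = 210 + 0.6·18 = 220.8.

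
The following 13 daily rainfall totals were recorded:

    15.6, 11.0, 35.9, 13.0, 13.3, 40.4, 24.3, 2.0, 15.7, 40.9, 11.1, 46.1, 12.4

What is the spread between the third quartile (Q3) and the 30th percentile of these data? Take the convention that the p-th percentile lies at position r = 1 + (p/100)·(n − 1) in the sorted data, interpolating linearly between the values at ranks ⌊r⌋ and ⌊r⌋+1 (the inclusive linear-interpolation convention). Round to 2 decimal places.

Sorted: 2.0, 11.0, 11.1, 12.4, 13.0, 13.3, 15.6, 15.7, 24.3, 35.9, 40.4, 40.9, 46.1.
n = 13.
P30: r = 4.6; ranks 4–5 are 12.4, 13.0; interpolating gives 12.76.
P75: r = 10 (integer) → 35.9.
Difference: 35.9 − 12.76 = 23.14.

23.14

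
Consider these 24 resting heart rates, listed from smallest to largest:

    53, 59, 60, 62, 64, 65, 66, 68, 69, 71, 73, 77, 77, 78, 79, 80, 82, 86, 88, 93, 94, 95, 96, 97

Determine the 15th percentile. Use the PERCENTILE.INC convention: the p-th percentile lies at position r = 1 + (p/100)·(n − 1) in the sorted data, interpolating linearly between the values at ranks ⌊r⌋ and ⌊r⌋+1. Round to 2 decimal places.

62.90

n = 24.
r = 1 + (15/100)·(24 − 1) = 1 + 3.45 = 4.45.
Rank 4 is 62 and rank 5 is 64.
Interpolate: 62 + 0.45·(64 − 62) = 62 + 0.45·2 = 62.9.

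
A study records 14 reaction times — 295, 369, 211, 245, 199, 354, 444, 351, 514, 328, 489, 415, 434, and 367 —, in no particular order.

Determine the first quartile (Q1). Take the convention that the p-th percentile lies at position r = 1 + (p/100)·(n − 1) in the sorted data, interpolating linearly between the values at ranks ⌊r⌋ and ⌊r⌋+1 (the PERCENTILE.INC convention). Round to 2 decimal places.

303.25

Sorted: 199, 211, 245, 295, 328, 351, 354, 367, 369, 415, 434, 444, 489, 514.
n = 14.
r = 1 + (25/100)·(14 − 1) = 1 + 3.25 = 4.25.
Rank 4 is 295 and rank 5 is 328.
Interpolate: 295 + 0.25·(328 − 295) = 295 + 0.25·33 = 303.25.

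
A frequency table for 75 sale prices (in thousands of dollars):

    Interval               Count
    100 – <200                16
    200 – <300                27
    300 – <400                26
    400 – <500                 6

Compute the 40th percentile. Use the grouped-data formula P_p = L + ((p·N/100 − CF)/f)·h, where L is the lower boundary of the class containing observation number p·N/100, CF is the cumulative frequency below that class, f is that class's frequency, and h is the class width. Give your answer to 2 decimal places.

N = 75; target position k = 40/100 · 75 = 30.
Cumulative frequencies: 16, 43, 69, 75.
Observation 30 falls in the class 200 – <300.
L = 200, CF = 16, f = 27, h = 100.
P40 = 200 + ((30 − 16)/27)·100 = 200 + 51.8519 = 251.852.

251.85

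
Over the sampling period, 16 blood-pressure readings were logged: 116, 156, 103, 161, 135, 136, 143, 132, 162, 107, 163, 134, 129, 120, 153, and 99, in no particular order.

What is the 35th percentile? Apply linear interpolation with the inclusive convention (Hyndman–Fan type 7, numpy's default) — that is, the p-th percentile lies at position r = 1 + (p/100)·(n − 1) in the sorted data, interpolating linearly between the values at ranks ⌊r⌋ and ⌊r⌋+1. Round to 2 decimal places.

129.75

Sorted: 99, 103, 107, 116, 120, 129, 132, 134, 135, 136, 143, 153, 156, 161, 162, 163.
n = 16.
r = 1 + (35/100)·(16 − 1) = 1 + 5.25 = 6.25.
Rank 6 is 129 and rank 7 is 132.
Interpolate: 129 + 0.25·(132 − 129) = 129 + 0.25·3 = 129.75.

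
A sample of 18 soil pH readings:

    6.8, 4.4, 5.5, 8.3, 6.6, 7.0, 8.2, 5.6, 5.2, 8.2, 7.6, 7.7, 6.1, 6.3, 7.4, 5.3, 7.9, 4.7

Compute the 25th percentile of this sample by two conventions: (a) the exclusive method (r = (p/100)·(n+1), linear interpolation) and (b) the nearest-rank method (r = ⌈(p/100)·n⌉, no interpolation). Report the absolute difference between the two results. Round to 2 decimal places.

0.05

Sorted: 4.4, 4.7, 5.2, 5.3, 5.5, 5.6, 6.1, 6.3, 6.6, 6.8, 7.0, 7.4, 7.6, 7.7, 7.9, 8.2, 8.2, 8.3.
n = 18.
(a) r = 4.75; between ranks 4 (5.3) and 5 (5.5): 5.45.
(b) the nearest-rank method: rank 5 → 5.5.
|5.45 − 5.5| = 0.05.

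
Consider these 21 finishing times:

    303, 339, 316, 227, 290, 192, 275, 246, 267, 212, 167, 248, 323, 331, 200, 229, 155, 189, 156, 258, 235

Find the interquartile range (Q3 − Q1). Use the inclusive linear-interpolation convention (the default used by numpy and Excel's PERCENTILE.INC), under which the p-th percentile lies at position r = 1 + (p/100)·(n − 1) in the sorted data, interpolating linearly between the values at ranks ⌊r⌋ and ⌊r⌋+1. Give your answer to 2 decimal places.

Sorted: 155, 156, 167, 189, 192, 200, 212, 227, 229, 235, 246, 248, 258, 267, 275, 290, 303, 316, 323, 331, 339.
n = 21.
P25: r = 6 (integer) → 200.
P75: r = 16 (integer) → 290.
Difference: 290 − 200 = 90.

90.00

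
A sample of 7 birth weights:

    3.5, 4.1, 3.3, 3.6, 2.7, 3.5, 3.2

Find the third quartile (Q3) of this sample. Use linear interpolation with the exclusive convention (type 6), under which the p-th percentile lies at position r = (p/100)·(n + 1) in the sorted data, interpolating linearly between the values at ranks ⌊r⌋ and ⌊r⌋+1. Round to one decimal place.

3.6

Sorted: 2.7, 3.2, 3.3, 3.5, 3.5, 3.6, 4.1.
n = 7.
r = (75/100)·(7 + 1) = 6.
r is an integer, so P75 is the value at rank 6: 3.6.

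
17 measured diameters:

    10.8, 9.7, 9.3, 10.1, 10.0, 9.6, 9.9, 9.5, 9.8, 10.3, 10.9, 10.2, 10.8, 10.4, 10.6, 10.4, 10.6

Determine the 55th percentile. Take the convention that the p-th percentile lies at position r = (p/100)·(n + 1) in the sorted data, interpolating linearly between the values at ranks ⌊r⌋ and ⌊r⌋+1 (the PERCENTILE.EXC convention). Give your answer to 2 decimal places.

Sorted: 9.3, 9.5, 9.6, 9.7, 9.8, 9.9, 10.0, 10.1, 10.2, 10.3, 10.4, 10.4, 10.6, 10.6, 10.8, 10.8, 10.9.
n = 17.
r = (55/100)·(17 + 1) = 9.9.
Rank 9 is 10.2 and rank 10 is 10.3.
Interpolate: 10.2 + 0.9·(10.3 − 10.2) = 10.2 + 0.9·0.1 = 10.29.

10.29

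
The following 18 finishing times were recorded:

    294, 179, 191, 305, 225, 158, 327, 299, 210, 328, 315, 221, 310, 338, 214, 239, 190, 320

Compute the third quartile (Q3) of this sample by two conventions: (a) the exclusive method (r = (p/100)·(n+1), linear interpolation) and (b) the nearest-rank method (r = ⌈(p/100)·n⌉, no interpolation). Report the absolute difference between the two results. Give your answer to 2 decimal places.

Sorted: 158, 179, 190, 191, 210, 214, 221, 225, 239, 294, 299, 305, 310, 315, 320, 327, 328, 338.
n = 18.
(a) r = 14.25; between ranks 14 (315) and 15 (320): 316.25.
(b) the nearest-rank method: rank 14 → 315.
|316.25 − 315| = 1.25.

1.25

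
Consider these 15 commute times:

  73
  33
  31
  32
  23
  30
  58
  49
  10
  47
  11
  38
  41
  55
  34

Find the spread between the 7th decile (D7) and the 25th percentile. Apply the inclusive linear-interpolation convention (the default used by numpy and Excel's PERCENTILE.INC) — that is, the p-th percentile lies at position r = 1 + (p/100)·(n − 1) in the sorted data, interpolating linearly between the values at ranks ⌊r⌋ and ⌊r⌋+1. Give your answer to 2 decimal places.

15.30

Sorted: 10, 11, 23, 30, 31, 32, 33, 34, 38, 41, 47, 49, 55, 58, 73.
n = 15.
P25: r = 4.5; ranks 4–5 are 30, 31; interpolating gives 30.5.
P70: r = 10.8; ranks 10–11 are 41, 47; interpolating gives 45.8.
Difference: 45.8 − 30.5 = 15.3.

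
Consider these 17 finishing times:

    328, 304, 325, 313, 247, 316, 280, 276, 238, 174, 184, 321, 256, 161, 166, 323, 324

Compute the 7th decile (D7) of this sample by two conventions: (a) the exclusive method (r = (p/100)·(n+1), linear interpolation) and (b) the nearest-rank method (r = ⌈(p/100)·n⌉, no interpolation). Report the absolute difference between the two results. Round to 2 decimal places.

3.00

Sorted: 161, 166, 174, 184, 238, 247, 256, 276, 280, 304, 313, 316, 321, 323, 324, 325, 328.
n = 17.
(a) r = 12.6; between ranks 12 (316) and 13 (321): 319.
(b) the nearest-rank method: rank 12 → 316.
|319 − 316| = 3.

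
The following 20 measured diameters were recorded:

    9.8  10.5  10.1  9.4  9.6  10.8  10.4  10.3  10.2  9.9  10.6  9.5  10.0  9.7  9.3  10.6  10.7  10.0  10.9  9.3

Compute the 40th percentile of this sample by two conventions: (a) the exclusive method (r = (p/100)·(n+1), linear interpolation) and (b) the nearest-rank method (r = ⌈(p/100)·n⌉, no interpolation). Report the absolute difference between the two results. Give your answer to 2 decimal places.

0.04

Sorted: 9.3, 9.3, 9.4, 9.5, 9.6, 9.7, 9.8, 9.9, 10.0, 10.0, 10.1, 10.2, 10.3, 10.4, 10.5, 10.6, 10.6, 10.7, 10.8, 10.9.
n = 20.
(a) r = 8.4; between ranks 8 (9.9) and 9 (10.0): 9.94.
(b) the nearest-rank method: rank 8 → 9.9.
|9.94 − 9.9| = 0.04.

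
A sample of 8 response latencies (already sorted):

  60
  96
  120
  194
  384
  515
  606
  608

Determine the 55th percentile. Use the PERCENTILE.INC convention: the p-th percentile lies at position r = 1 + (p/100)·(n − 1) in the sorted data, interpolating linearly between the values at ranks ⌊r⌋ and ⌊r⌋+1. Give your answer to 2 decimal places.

n = 8.
r = 1 + (55/100)·(8 − 1) = 1 + 3.85 = 4.85.
Rank 4 is 194 and rank 5 is 384.
Interpolate: 194 + 0.85·(384 − 194) = 194 + 0.85·190 = 355.5.

355.50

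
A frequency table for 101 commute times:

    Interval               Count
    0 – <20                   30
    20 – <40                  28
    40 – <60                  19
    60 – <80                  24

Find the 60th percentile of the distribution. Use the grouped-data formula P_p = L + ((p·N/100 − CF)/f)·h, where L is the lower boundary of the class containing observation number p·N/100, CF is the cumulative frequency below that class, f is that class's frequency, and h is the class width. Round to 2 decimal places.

N = 101; target position k = 60/100 · 101 = 60.6.
Cumulative frequencies: 30, 58, 77, 101.
Observation 60.6 falls in the class 40 – <60.
L = 40, CF = 58, f = 19, h = 20.
P60 = 40 + ((60.6 − 58)/19)·20 = 40 + 2.73684 = 42.7368.

42.74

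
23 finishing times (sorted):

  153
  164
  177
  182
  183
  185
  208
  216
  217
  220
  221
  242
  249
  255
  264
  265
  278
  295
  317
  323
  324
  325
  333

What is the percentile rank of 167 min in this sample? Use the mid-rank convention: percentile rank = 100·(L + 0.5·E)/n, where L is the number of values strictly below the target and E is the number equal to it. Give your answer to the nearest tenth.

Count below 167: L = 2; count equal: E = 0; n = 23.
Percentile rank = 100·(2 + 0.5·0)/23 = 100·2/23 = 8.696.

8.7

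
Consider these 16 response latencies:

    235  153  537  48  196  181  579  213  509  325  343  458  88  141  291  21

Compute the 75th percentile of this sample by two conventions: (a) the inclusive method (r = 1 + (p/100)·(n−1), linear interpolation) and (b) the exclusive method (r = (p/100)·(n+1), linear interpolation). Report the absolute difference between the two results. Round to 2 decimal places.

57.50

Sorted: 21, 48, 88, 141, 153, 181, 196, 213, 235, 291, 325, 343, 458, 509, 537, 579.
n = 16.
(a) r = 12.25; between ranks 12 (343) and 13 (458): 371.75.
(b) r = 12.75; between ranks 12 (343) and 13 (458): 429.25.
|371.75 − 429.25| = 57.5.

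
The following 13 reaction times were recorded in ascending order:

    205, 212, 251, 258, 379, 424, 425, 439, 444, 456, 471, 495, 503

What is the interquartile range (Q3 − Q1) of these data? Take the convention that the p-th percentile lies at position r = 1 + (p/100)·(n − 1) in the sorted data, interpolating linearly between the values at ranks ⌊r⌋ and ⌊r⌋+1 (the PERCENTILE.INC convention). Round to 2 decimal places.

198.00

n = 13.
P25: r = 4 (integer) → 258.
P75: r = 10 (integer) → 456.
Difference: 456 − 258 = 198.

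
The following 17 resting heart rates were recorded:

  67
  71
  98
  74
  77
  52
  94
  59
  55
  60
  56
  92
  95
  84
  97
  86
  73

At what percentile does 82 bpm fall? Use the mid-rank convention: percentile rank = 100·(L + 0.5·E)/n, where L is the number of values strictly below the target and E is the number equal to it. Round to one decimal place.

Sorted: 52, 55, 56, 59, 60, 67, 71, 73, 74, 77, 84, 86, 92, 94, 95, 97, 98.
Count below 82: L = 10; count equal: E = 0; n = 17.
Percentile rank = 100·(10 + 0.5·0)/17 = 100·10/17 = 58.82.

58.8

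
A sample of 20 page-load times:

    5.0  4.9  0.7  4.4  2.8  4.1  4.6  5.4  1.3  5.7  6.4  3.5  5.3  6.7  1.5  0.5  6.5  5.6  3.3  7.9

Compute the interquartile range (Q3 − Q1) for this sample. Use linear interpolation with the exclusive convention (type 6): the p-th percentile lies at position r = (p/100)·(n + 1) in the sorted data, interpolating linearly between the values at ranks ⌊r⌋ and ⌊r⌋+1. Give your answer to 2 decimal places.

2.75

Sorted: 0.5, 0.7, 1.3, 1.5, 2.8, 3.3, 3.5, 4.1, 4.4, 4.6, 4.9, 5.0, 5.3, 5.4, 5.6, 5.7, 6.4, 6.5, 6.7, 7.9.
n = 20.
P25: r = 5.25; ranks 5–6 are 2.8, 3.3; interpolating gives 2.925.
P75: r = 15.75; ranks 15–16 are 5.6, 5.7; interpolating gives 5.675.
Difference: 5.675 − 2.925 = 2.75.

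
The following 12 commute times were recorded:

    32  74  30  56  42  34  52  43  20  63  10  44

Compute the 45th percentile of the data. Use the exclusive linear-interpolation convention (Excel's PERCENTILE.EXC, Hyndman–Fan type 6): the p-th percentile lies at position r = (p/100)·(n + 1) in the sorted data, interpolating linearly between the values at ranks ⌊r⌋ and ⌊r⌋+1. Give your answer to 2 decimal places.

40.80

Sorted: 10, 20, 30, 32, 34, 42, 43, 44, 52, 56, 63, 74.
n = 12.
r = (45/100)·(12 + 1) = 5.85.
Rank 5 is 34 and rank 6 is 42.
Interpolate: 34 + 0.85·(42 − 34) = 34 + 0.85·8 = 40.8.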